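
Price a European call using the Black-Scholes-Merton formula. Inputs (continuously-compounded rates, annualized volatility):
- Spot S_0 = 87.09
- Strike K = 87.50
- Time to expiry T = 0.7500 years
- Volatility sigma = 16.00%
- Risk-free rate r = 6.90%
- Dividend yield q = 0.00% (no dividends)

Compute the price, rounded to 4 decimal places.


Answer: Price = 6.9692

Derivation:
d1 = (ln(S/K) + (r - q + 0.5*sigma^2) * T) / (sigma * sqrt(T)) = 0.40885978
d2 = d1 - sigma * sqrt(T) = 0.27029572
exp(-rT) = 0.94956623; exp(-qT) = 1.00000000
C = S_0 * exp(-qT) * N(d1) - K * exp(-rT) * N(d2)
N(d1) = 0.65867872; N(d2) = 0.60653362
C = 87.0900 * 1.00000000 * 0.65867872 - 87.5000 * 0.94956623 * 0.60653362 = 6.9692


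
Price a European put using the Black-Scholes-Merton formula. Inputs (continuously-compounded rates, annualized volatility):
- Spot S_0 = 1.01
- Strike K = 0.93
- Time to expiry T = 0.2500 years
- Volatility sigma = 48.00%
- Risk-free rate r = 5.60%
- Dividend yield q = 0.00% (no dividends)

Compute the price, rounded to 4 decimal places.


d1 = (ln(S/K) + (r - q + 0.5*sigma^2) * T) / (sigma * sqrt(T)) = 0.52217093
d2 = d1 - sigma * sqrt(T) = 0.28217093
exp(-rT) = 0.98609754; exp(-qT) = 1.00000000
P = K * exp(-rT) * N(-d2) - S_0 * exp(-qT) * N(-d1)
N(-d1) = 0.30077566; N(-d2) = 0.38890622
P = 0.9300 * 0.98609754 * 0.38890622 - 1.0100 * 1.00000000 * 0.30077566 = 0.0529

Answer: Price = 0.0529


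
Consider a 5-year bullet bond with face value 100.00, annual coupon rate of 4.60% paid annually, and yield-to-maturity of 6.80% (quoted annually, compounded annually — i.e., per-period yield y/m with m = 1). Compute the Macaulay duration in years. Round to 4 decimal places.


Coupon per period c = face * coupon_rate / m = 4.600000
Periods per year m = 1; per-period yield y/m = 0.068000
Number of cashflows N = 5
Cashflows (t years, CF_t, discount factor 1/(1+y/m)^(m*t), PV):
  t = 1.0000: CF_t = 4.600000, DF = 0.936330, PV = 4.307116
  t = 2.0000: CF_t = 4.600000, DF = 0.876713, PV = 4.032880
  t = 3.0000: CF_t = 4.600000, DF = 0.820892, PV = 3.776105
  t = 4.0000: CF_t = 4.600000, DF = 0.768626, PV = 3.535679
  t = 5.0000: CF_t = 104.600000, DF = 0.719687, PV = 75.279274
Price P = sum_t PV_t = 90.931054
Macaulay numerator sum_t t * PV_t:
  t * PV_t at t = 1.0000: 4.307116
  t * PV_t at t = 2.0000: 8.065760
  t * PV_t at t = 3.0000: 11.328315
  t * PV_t at t = 4.0000: 14.142716
  t * PV_t at t = 5.0000: 376.396369
Macaulay duration D = (sum_t t * PV_t) / P = 414.240277 / 90.931054 = 4.555542

Answer: Macaulay duration = 4.5555 years


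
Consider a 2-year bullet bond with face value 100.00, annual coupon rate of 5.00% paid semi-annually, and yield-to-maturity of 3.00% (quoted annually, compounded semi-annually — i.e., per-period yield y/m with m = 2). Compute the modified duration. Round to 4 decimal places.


Coupon per period c = face * coupon_rate / m = 2.500000
Periods per year m = 2; per-period yield y/m = 0.015000
Number of cashflows N = 4
Cashflows (t years, CF_t, discount factor 1/(1+y/m)^(m*t), PV):
  t = 0.5000: CF_t = 2.500000, DF = 0.985222, PV = 2.463054
  t = 1.0000: CF_t = 2.500000, DF = 0.970662, PV = 2.426654
  t = 1.5000: CF_t = 2.500000, DF = 0.956317, PV = 2.390792
  t = 2.0000: CF_t = 102.500000, DF = 0.942184, PV = 96.573884
Price P = sum_t PV_t = 103.854385
First compute Macaulay numerator sum_t t * PV_t:
  t * PV_t at t = 0.5000: 1.231527
  t * PV_t at t = 1.0000: 2.426654
  t * PV_t at t = 1.5000: 3.586189
  t * PV_t at t = 2.0000: 193.147767
Macaulay duration D = 200.392137 / 103.854385 = 1.929549
Modified duration = D / (1 + y/m) = 1.929549 / (1 + 0.015000) = 1.901034

Answer: Modified duration = 1.9010


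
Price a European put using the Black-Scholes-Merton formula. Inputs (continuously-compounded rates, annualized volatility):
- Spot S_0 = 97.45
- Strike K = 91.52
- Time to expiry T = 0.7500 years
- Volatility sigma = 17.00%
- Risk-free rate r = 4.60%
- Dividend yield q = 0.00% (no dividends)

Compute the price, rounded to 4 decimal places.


Answer: Price = 2.0825

Derivation:
d1 = (ln(S/K) + (r - q + 0.5*sigma^2) * T) / (sigma * sqrt(T)) = 0.73438546
d2 = d1 - sigma * sqrt(T) = 0.58716114
exp(-rT) = 0.96608834; exp(-qT) = 1.00000000
P = K * exp(-rT) * N(-d2) - S_0 * exp(-qT) * N(-d1)
N(-d1) = 0.23135692; N(-d2) = 0.27854775
P = 91.5200 * 0.96608834 * 0.27854775 - 97.4500 * 1.00000000 * 0.23135692 = 2.0825


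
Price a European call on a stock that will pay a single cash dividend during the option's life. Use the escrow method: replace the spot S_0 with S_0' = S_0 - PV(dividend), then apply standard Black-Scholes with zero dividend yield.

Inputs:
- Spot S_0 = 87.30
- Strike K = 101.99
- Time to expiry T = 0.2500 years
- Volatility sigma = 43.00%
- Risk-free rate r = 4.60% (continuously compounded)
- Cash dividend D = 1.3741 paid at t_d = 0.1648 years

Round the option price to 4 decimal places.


PV(D) = D * exp(-r * t_d) = 1.3741 * 0.99244786 = 1.36372261
S_0' = S_0 - PV(D) = 87.3000 - 1.36372261 = 85.93627739
d1 = (ln(S_0'/K) + (r + sigma^2/2)*T) / (sigma*sqrt(T)) = -0.63561027
d2 = d1 - sigma*sqrt(T) = -0.85061027
exp(-rT) = 0.98856587
N(d1) = 0.26251524; N(d2) = 0.19749294
C = S_0' * N(d1) - K * exp(-rT) * N(d2) = 85.93627739 * 0.26251524 - 101.9900 * 0.98856587 * 0.19749294 = 2.6476

Answer: Price = 2.6476


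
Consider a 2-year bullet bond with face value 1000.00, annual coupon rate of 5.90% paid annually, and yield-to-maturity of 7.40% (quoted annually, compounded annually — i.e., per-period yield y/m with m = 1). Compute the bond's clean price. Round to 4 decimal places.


Coupon per period c = face * coupon_rate / m = 59.000000
Periods per year m = 1; per-period yield y/m = 0.074000
Number of cashflows N = 2
Cashflows (t years, CF_t, discount factor 1/(1+y/m)^(m*t), PV):
  t = 1.0000: CF_t = 59.000000, DF = 0.931099, PV = 54.934823
  t = 2.0000: CF_t = 1059.000000, DF = 0.866945, PV = 918.094525
Price P = sum_t PV_t = 973.029348

Answer: Price = 973.0293


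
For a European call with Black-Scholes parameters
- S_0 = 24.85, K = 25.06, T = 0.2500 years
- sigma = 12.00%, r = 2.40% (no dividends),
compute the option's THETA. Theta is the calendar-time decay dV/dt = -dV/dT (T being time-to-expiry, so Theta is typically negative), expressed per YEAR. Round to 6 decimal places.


d1 = -0.0102532821; d2 = -0.0702532821
phi(d1) = 0.3989213106; exp(-qT) = 1.0000000000; exp(-rT) = 0.9940179641
Theta = -S*exp(-qT)*phi(d1)*sigma/(2*sqrt(T)) - r*K*exp(-rT)*N(d2) + q*S*exp(-qT)*N(d1)
N(d1) = 0.4959096039; N(d2) = 0.4719960330; sqrt(T) = 0.5000000000
Term 1 = -24.8500 * 1.0000000000 * 0.3989213106 * 0.1200 / (2 * 0.5000000000) = -1.1895833482
Term 2 = -0.0240 * 25.0600 * 0.9940179641 * 0.4719960330 = -0.2821791299
Term 3 = 0 (no dividend yield, q = 0)
Theta = -1.1895833482 + (-0.2821791299) + (0.0000000000) = -1.471762

Answer: Theta = -1.471762


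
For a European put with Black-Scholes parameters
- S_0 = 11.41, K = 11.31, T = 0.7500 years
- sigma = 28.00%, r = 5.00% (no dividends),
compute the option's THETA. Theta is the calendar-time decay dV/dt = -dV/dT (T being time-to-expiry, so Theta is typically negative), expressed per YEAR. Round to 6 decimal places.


d1 = 0.3121933895; d2 = 0.0697062765
phi(d1) = 0.3799669934; exp(-qT) = 1.0000000000; exp(-rT) = 0.9631944177
Theta = -S*exp(-qT)*phi(d1)*sigma/(2*sqrt(T)) + r*K*exp(-rT)*N(-d2) - q*S*exp(-qT)*N(-d1)
N(-d1) = 0.3774467778; N(-d2) = 0.4722137230; sqrt(T) = 0.8660254038
Term 1 = -11.4100 * 1.0000000000 * 0.3799669934 * 0.2800 / (2 * 0.8660254038) = -0.7008562019
Term 2 = 0.0500 * 11.3100 * 0.9631944177 * 0.4722137230 = 0.2572084132
Term 3 = 0 (no dividend yield, q = 0)
Theta = -0.7008562019 + (0.2572084132) + (0.0000000000) = -0.443648

Answer: Theta = -0.443648


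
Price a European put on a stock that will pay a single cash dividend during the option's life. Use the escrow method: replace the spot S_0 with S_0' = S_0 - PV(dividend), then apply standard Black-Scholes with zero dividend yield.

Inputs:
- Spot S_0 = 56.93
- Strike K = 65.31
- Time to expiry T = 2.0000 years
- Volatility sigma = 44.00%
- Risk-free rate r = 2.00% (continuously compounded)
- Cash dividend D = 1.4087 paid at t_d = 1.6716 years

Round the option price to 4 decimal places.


Answer: Price = 18.3086

Derivation:
PV(D) = D * exp(-r * t_d) = 1.4087 * 0.96712067 = 1.36238289
S_0' = S_0 - PV(D) = 56.9300 - 1.36238289 = 55.56761711
d1 = (ln(S_0'/K) + (r + sigma^2/2)*T) / (sigma*sqrt(T)) = 0.11579748
d2 = d1 - sigma*sqrt(T) = -0.50645649
exp(-rT) = 0.96078944
N(-d1) = 0.45390652; N(-d2) = 0.69373189
P = K * exp(-rT) * N(-d2) - S_0' * N(-d1) = 65.3100 * 0.96078944 * 0.69373189 - 55.56761711 * 0.45390652 = 18.3086


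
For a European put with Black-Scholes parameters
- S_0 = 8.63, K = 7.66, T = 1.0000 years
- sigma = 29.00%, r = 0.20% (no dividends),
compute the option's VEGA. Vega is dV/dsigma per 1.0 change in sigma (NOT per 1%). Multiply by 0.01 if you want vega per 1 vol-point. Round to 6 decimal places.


Answer: Vega = 2.938200

Derivation:
d1 = 0.5630431770; d2 = 0.2730431770
phi(d1) = 0.3404635040; exp(-qT) = 1.0000000000; exp(-rT) = 0.9980019987
Vega = S * exp(-qT) * phi(d1) * sqrt(T) = 8.6300 * 1.0000000000 * 0.3404635040 * 1.0000000000 = 2.938200


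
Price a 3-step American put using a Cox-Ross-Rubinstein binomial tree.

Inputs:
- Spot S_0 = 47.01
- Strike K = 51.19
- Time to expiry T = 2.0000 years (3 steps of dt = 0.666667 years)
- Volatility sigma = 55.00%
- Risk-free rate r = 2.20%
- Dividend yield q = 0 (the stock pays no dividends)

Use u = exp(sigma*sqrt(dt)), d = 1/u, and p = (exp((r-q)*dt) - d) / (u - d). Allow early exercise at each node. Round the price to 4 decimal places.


dt = T/N = 0.666667
u = exp(sigma*sqrt(dt)) = 1.566859; d = 1/u = 0.638219
p = (exp((r-q)*dt) - d) / (u - d) = 0.405491
Discount per step: exp(-r*dt) = 0.985440
Stock lattice S(k, i) with i counting down-moves:
  k=0: S(0,0) = 47.0100
  k=1: S(1,0) = 73.6581; S(1,1) = 30.0027
  k=2: S(2,0) = 115.4118; S(2,1) = 47.0100; S(2,2) = 19.1483
  k=3: S(3,0) = 180.8340; S(3,1) = 73.6581; S(3,2) = 30.0027; S(3,3) = 12.2208
Terminal payoffs V(N, i) = max(K - S_T, 0):
  V(3,0) = 0.000000; V(3,1) = 0.000000; V(3,2) = 21.187305; V(3,3) = 38.969181
Backward induction: V(k, i) = exp(-r*dt) * [p * V(k+1, i) + (1-p) * V(k+1, i+1)]; then take max(V_cont, immediate exercise) for American.
  V(2,0) = exp(-r*dt) * [p*0.000000 + (1-p)*0.000000] = 0.000000; exercise = 0.000000; V(2,0) = max -> 0.000000
  V(2,1) = exp(-r*dt) * [p*0.000000 + (1-p)*21.187305] = 12.412644; exercise = 4.180000; V(2,1) = max -> 12.412644
  V(2,2) = exp(-r*dt) * [p*21.187305 + (1-p)*38.969181] = 31.296389; exercise = 32.041697; V(2,2) = max -> 32.041697
  V(1,0) = exp(-r*dt) * [p*0.000000 + (1-p)*12.412644] = 7.271984; exercise = 0.000000; V(1,0) = max -> 7.271984
  V(1,1) = exp(-r*dt) * [p*12.412644 + (1-p)*32.041697] = 23.731658; exercise = 21.187305; V(1,1) = max -> 23.731658
  V(0,0) = exp(-r*dt) * [p*7.271984 + (1-p)*23.731658] = 16.809054; exercise = 4.180000; V(0,0) = max -> 16.809054

Answer: Price = V(0,0) = 16.8091


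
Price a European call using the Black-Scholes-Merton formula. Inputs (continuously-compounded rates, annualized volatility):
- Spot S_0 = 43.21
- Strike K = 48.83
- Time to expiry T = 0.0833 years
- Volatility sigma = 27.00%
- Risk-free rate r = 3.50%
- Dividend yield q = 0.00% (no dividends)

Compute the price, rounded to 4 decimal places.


d1 = (ln(S/K) + (r - q + 0.5*sigma^2) * T) / (sigma * sqrt(T)) = -1.49269953
d2 = d1 - sigma * sqrt(T) = -1.57062623
exp(-rT) = 0.99708875; exp(-qT) = 1.00000000
C = S_0 * exp(-qT) * N(d1) - K * exp(-rT) * N(d2)
N(d1) = 0.06775793; N(d2) = 0.05813475
C = 43.2100 * 1.00000000 * 0.06775793 - 48.8300 * 0.99708875 * 0.05813475 = 0.0974

Answer: Price = 0.0974


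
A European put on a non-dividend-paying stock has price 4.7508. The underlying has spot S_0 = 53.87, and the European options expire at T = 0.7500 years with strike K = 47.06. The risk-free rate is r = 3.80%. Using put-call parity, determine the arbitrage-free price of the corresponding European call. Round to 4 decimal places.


Answer: Call price = 12.8831

Derivation:
Put-call parity: C - P = S_0 * exp(-qT) - K * exp(-rT).
S_0 * exp(-qT) = 53.8700 * 1.00000000 = 53.87000000
K * exp(-rT) = 47.0600 * 0.97190229 = 45.73772196
C = P + S*exp(-qT) - K*exp(-rT)
C = 4.7508 + 53.87000000 - 45.73772196 = 12.8831


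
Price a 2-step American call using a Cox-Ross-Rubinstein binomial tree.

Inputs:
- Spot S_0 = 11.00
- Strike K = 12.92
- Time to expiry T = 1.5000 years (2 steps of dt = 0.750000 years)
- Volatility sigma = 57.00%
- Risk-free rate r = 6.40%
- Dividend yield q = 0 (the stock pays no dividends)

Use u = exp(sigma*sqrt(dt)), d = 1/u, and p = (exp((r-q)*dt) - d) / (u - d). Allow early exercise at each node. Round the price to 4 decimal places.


dt = T/N = 0.750000
u = exp(sigma*sqrt(dt)) = 1.638260; d = 1/u = 0.610404
p = (exp((r-q)*dt) - d) / (u - d) = 0.426876
Discount per step: exp(-r*dt) = 0.953134
Stock lattice S(k, i) with i counting down-moves:
  k=0: S(0,0) = 11.0000
  k=1: S(1,0) = 18.0209; S(1,1) = 6.7144
  k=2: S(2,0) = 29.5228; S(2,1) = 11.0000; S(2,2) = 4.0985
Terminal payoffs V(N, i) = max(S_T - K, 0):
  V(2,0) = 16.602841; V(2,1) = 0.000000; V(2,2) = 0.000000
Backward induction: V(k, i) = exp(-r*dt) * [p * V(k+1, i) + (1-p) * V(k+1, i+1)]; then take max(V_cont, immediate exercise) for American.
  V(1,0) = exp(-r*dt) * [p*16.602841 + (1-p)*0.000000] = 6.755194; exercise = 5.100856; V(1,0) = max -> 6.755194
  V(1,1) = exp(-r*dt) * [p*0.000000 + (1-p)*0.000000] = 0.000000; exercise = 0.000000; V(1,1) = max -> 0.000000
  V(0,0) = exp(-r*dt) * [p*6.755194 + (1-p)*0.000000] = 2.748484; exercise = 0.000000; V(0,0) = max -> 2.748484

Answer: Price = V(0,0) = 2.7485


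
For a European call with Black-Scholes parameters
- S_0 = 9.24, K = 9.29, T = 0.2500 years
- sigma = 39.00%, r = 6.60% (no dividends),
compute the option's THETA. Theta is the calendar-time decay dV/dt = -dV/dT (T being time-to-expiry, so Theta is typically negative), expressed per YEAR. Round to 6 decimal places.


d1 = 0.1544401683; d2 = -0.0405598317
phi(d1) = 0.3942127992; exp(-qT) = 1.0000000000; exp(-rT) = 0.9836353794
Theta = -S*exp(-qT)*phi(d1)*sigma/(2*sqrt(T)) - r*K*exp(-rT)*N(d2) + q*S*exp(-qT)*N(d1)
N(d1) = 0.5613686581; N(d2) = 0.4838234037; sqrt(T) = 0.5000000000
Term 1 = -9.2400 * 1.0000000000 * 0.3942127992 * 0.3900 / (2 * 0.5000000000) = -1.4205852432
Term 2 = -0.0660 * 9.2900 * 0.9836353794 * 0.4838234037 = -0.2917968928
Term 3 = 0 (no dividend yield, q = 0)
Theta = -1.4205852432 + (-0.2917968928) + (0.0000000000) = -1.712382

Answer: Theta = -1.712382


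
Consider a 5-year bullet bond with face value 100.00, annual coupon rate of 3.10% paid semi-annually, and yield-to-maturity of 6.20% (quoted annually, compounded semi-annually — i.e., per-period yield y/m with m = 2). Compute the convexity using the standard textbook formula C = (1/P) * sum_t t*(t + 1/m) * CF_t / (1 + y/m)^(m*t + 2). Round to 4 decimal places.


Answer: Convexity = 23.4133

Derivation:
Coupon per period c = face * coupon_rate / m = 1.550000
Periods per year m = 2; per-period yield y/m = 0.031000
Number of cashflows N = 10
Cashflows (t years, CF_t, discount factor 1/(1+y/m)^(m*t), PV):
  t = 0.5000: CF_t = 1.550000, DF = 0.969932, PV = 1.503395
  t = 1.0000: CF_t = 1.550000, DF = 0.940768, PV = 1.458191
  t = 1.5000: CF_t = 1.550000, DF = 0.912481, PV = 1.414346
  t = 2.0000: CF_t = 1.550000, DF = 0.885045, PV = 1.371820
  t = 2.5000: CF_t = 1.550000, DF = 0.858434, PV = 1.330572
  t = 3.0000: CF_t = 1.550000, DF = 0.832622, PV = 1.290564
  t = 3.5000: CF_t = 1.550000, DF = 0.807587, PV = 1.251760
  t = 4.0000: CF_t = 1.550000, DF = 0.783305, PV = 1.214122
  t = 4.5000: CF_t = 1.550000, DF = 0.759752, PV = 1.177616
  t = 5.0000: CF_t = 101.550000, DF = 0.736908, PV = 74.833020
Price P = sum_t PV_t = 86.845406
Convexity numerator sum_t t*(t + 1/m) * CF_t / (1+y/m)^(m*t + 2):
  t = 0.5000: term = 0.707173
  t = 1.0000: term = 2.057730
  t = 1.5000: term = 3.991716
  t = 2.0000: term = 6.452822
  t = 2.5000: term = 9.388199
  t = 3.0000: term = 12.748282
  t = 3.5000: term = 16.486624
  t = 4.0000: term = 20.559737
  t = 4.5000: term = 24.926936
  t = 5.0000: term = 1936.014645
Convexity = (1/P) * sum = 2033.333865 / 86.845406 = 23.413258


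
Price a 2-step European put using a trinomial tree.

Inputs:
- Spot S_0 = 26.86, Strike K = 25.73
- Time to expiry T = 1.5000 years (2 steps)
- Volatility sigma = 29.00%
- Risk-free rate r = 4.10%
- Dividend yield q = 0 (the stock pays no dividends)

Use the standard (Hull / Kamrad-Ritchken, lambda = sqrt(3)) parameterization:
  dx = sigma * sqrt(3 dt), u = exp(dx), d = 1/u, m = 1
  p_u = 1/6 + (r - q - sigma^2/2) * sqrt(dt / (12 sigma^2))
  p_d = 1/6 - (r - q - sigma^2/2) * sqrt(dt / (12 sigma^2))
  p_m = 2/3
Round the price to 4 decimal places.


dt = T/N = 0.750000; dx = sigma*sqrt(3*dt) = 0.435000
u = exp(dx) = 1.544963; d = 1/u = 0.647265
p_u = 0.165761, p_m = 0.666667, p_d = 0.167572
Discount per step: exp(-r*dt) = 0.969718
Stock lattice S(k, j) with j the centered position index:
  k=0: S(0,+0) = 26.8600
  k=1: S(1,-1) = 17.3855; S(1,+0) = 26.8600; S(1,+1) = 41.4977
  k=2: S(2,-2) = 11.2530; S(2,-1) = 17.3855; S(2,+0) = 26.8600; S(2,+1) = 41.4977; S(2,+2) = 64.1124
Terminal payoffs V(N, j) = max(K - S_T, 0):
  V(2,-2) = 14.476961; V(2,-1) = 8.344471; V(2,+0) = 0.000000; V(2,+1) = 0.000000; V(2,+2) = 0.000000
Backward induction: V(k, j) = exp(-r*dt) * [p_u * V(k+1, j+1) + p_m * V(k+1, j) + p_d * V(k+1, j-1)]
  V(1,-1) = exp(-r*dt) * [p_u*0.000000 + p_m*8.344471 + p_d*14.476961] = 7.746991
  V(1,+0) = exp(-r*dt) * [p_u*0.000000 + p_m*0.000000 + p_d*8.344471] = 1.355955
  V(1,+1) = exp(-r*dt) * [p_u*0.000000 + p_m*0.000000 + p_d*0.000000] = 0.000000
  V(0,+0) = exp(-r*dt) * [p_u*0.000000 + p_m*1.355955 + p_d*7.746991] = 2.135462

Answer: Price = V(0,0) = 2.1355


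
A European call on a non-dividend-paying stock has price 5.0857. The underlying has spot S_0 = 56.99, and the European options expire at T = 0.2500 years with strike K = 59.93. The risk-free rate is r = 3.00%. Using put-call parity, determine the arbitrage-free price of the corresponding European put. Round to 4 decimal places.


Answer: Put price = 7.5779

Derivation:
Put-call parity: C - P = S_0 * exp(-qT) - K * exp(-rT).
S_0 * exp(-qT) = 56.9900 * 1.00000000 = 56.99000000
K * exp(-rT) = 59.9300 * 0.99252805 = 59.48220633
P = C - S*exp(-qT) + K*exp(-rT)
P = 5.0857 - 56.99000000 + 59.48220633 = 7.5779


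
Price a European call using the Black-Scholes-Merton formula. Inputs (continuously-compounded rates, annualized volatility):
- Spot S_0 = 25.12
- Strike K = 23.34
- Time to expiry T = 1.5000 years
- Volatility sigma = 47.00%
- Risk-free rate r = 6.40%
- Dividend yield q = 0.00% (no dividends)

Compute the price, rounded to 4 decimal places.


d1 = (ln(S/K) + (r - q + 0.5*sigma^2) * T) / (sigma * sqrt(T)) = 0.58226754
d2 = d1 - sigma * sqrt(T) = 0.00663745
exp(-rT) = 0.90846402; exp(-qT) = 1.00000000
C = S_0 * exp(-qT) * N(d1) - K * exp(-rT) * N(d2)
N(d1) = 0.71980676; N(d2) = 0.50264794
C = 25.1200 * 1.00000000 * 0.71980676 - 23.3400 * 0.90846402 * 0.50264794 = 7.4236

Answer: Price = 7.4236


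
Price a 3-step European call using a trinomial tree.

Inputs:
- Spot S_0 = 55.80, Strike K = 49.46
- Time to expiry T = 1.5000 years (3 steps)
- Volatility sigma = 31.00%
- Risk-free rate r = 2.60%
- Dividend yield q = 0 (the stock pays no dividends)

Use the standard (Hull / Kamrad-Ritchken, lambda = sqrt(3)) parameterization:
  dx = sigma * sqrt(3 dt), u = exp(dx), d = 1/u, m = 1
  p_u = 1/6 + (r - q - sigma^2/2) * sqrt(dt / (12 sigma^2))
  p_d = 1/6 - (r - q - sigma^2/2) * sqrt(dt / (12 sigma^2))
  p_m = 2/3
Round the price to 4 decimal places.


Answer: Price = V(0,0) = 12.6620

Derivation:
dt = T/N = 0.500000; dx = sigma*sqrt(3*dt) = 0.379671
u = exp(dx) = 1.461803; d = 1/u = 0.684086
p_u = 0.152148, p_m = 0.666667, p_d = 0.181186
Discount per step: exp(-r*dt) = 0.987084
Stock lattice S(k, j) with j the centered position index:
  k=0: S(0,+0) = 55.8000
  k=1: S(1,-1) = 38.1720; S(1,+0) = 55.8000; S(1,+1) = 81.5686
  k=2: S(2,-2) = 26.1130; S(2,-1) = 38.1720; S(2,+0) = 55.8000; S(2,+1) = 81.5686; S(2,+2) = 119.2373
  k=3: S(3,-3) = 17.8635; S(3,-2) = 26.1130; S(3,-1) = 38.1720; S(3,+0) = 55.8000; S(3,+1) = 81.5686; S(3,+2) = 119.2373; S(3,+3) = 174.3015
Terminal payoffs V(N, j) = max(S_T - K, 0):
  V(3,-3) = 0.000000; V(3,-2) = 0.000000; V(3,-1) = 0.000000; V(3,+0) = 6.340000; V(3,+1) = 32.108632; V(3,+2) = 69.777308; V(3,+3) = 124.841507
Backward induction: V(k, j) = exp(-r*dt) * [p_u * V(k+1, j+1) + p_m * V(k+1, j) + p_d * V(k+1, j-1)]
  V(2,-2) = exp(-r*dt) * [p_u*0.000000 + p_m*0.000000 + p_d*0.000000] = 0.000000
  V(2,-1) = exp(-r*dt) * [p_u*6.340000 + p_m*0.000000 + p_d*0.000000] = 0.952156
  V(2,+0) = exp(-r*dt) * [p_u*32.108632 + p_m*6.340000 + p_d*0.000000] = 8.994227
  V(2,+1) = exp(-r*dt) * [p_u*69.777308 + p_m*32.108632 + p_d*6.340000] = 32.742486
  V(2,+2) = exp(-r*dt) * [p_u*124.841507 + p_m*69.777308 + p_d*32.108632] = 70.408868
  V(1,-1) = exp(-r*dt) * [p_u*8.994227 + p_m*0.952156 + p_d*0.000000] = 1.977347
  V(1,+0) = exp(-r*dt) * [p_u*32.742486 + p_m*8.994227 + p_d*0.952156] = 11.006340
  V(1,+1) = exp(-r*dt) * [p_u*70.408868 + p_m*32.742486 + p_d*8.994227] = 33.729143
  V(0,+0) = exp(-r*dt) * [p_u*33.729143 + p_m*11.006340 + p_d*1.977347] = 12.661952


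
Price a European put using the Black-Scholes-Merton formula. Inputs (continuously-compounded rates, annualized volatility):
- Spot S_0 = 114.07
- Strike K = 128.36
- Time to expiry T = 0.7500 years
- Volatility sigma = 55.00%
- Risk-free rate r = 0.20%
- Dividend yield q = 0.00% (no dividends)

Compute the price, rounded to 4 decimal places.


Answer: Price = 30.5135

Derivation:
d1 = (ln(S/K) + (r - q + 0.5*sigma^2) * T) / (sigma * sqrt(T)) = -0.00648526
d2 = d1 - sigma * sqrt(T) = -0.48279923
exp(-rT) = 0.99850112; exp(-qT) = 1.00000000
P = K * exp(-rT) * N(-d2) - S_0 * exp(-qT) * N(-d1)
N(-d1) = 0.50258723; N(-d2) = 0.68538085
P = 128.3600 * 0.99850112 * 0.68538085 - 114.0700 * 1.00000000 * 0.50258723 = 30.5135


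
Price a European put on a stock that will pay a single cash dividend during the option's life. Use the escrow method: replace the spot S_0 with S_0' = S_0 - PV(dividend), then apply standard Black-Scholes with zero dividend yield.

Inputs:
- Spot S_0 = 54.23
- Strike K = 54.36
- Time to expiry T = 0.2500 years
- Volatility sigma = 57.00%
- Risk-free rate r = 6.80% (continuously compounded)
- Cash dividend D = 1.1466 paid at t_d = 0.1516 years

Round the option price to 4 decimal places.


PV(D) = D * exp(-r * t_d) = 1.1466 * 0.98974415 = 1.13484065
S_0' = S_0 - PV(D) = 54.2300 - 1.13484065 = 53.09515935
d1 = (ln(S_0'/K) + (r + sigma^2/2)*T) / (sigma*sqrt(T)) = 0.11954272
d2 = d1 - sigma*sqrt(T) = -0.16545728
exp(-rT) = 0.98314368
N(-d1) = 0.45242270; N(-d2) = 0.56570797
P = K * exp(-rT) * N(-d2) - S_0' * N(-d1) = 54.3600 * 0.98314368 * 0.56570797 - 53.09515935 * 0.45242270 = 6.2121

Answer: Price = 6.2121


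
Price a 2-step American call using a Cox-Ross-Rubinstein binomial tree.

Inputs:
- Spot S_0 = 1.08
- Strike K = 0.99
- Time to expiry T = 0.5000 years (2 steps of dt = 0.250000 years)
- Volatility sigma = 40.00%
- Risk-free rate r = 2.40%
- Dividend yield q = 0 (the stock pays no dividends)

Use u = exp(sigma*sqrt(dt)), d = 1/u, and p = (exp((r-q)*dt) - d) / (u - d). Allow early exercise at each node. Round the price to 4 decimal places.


dt = T/N = 0.250000
u = exp(sigma*sqrt(dt)) = 1.221403; d = 1/u = 0.818731
p = (exp((r-q)*dt) - d) / (u - d) = 0.465111
Discount per step: exp(-r*dt) = 0.994018
Stock lattice S(k, i) with i counting down-moves:
  k=0: S(0,0) = 1.0800
  k=1: S(1,0) = 1.3191; S(1,1) = 0.8842
  k=2: S(2,0) = 1.6112; S(2,1) = 1.0800; S(2,2) = 0.7239
Terminal payoffs V(N, i) = max(S_T - K, 0):
  V(2,0) = 0.621171; V(2,1) = 0.090000; V(2,2) = 0.000000
Backward induction: V(k, i) = exp(-r*dt) * [p * V(k+1, i) + (1-p) * V(k+1, i+1)]; then take max(V_cont, immediate exercise) for American.
  V(1,0) = exp(-r*dt) * [p*0.621171 + (1-p)*0.090000] = 0.335037; exercise = 0.329115; V(1,0) = max -> 0.335037
  V(1,1) = exp(-r*dt) * [p*0.090000 + (1-p)*0.000000] = 0.041610; exercise = 0.000000; V(1,1) = max -> 0.041610
  V(0,0) = exp(-r*dt) * [p*0.335037 + (1-p)*0.041610] = 0.177021; exercise = 0.090000; V(0,0) = max -> 0.177021

Answer: Price = V(0,0) = 0.1770


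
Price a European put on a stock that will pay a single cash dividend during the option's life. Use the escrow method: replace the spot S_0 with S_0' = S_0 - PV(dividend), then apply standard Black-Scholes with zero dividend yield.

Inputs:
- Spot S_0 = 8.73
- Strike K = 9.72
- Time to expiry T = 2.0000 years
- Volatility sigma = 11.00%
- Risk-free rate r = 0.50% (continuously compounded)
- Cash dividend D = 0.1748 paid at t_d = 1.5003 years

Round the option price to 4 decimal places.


PV(D) = D * exp(-r * t_d) = 0.1748 * 0.99252657 = 0.17349364
S_0' = S_0 - PV(D) = 8.7300 - 0.17349364 = 8.55650636
d1 = (ln(S_0'/K) + (r + sigma^2/2)*T) / (sigma*sqrt(T)) = -0.67749603
d2 = d1 - sigma*sqrt(T) = -0.83305952
exp(-rT) = 0.99004983
N(-d1) = 0.75095435; N(-d2) = 0.79759442
P = K * exp(-rT) * N(-d2) - S_0' * N(-d1) = 9.7200 * 0.99004983 * 0.79759442 - 8.55650636 * 0.75095435 = 1.2499

Answer: Price = 1.2499


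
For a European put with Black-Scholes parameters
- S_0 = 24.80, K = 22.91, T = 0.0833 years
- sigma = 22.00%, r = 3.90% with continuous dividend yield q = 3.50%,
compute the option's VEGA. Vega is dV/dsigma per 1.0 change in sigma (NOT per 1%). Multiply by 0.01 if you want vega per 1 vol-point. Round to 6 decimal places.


Answer: Vega = 1.246296

Derivation:
d1 = 1.2854264765; d2 = 1.2219306499
phi(d1) = 0.1746276744; exp(-qT) = 0.9970887459; exp(-rT) = 0.9967565713
Vega = S * exp(-qT) * phi(d1) * sqrt(T) = 24.8000 * 0.9970887459 * 0.1746276744 * 0.2886173938 = 1.246296


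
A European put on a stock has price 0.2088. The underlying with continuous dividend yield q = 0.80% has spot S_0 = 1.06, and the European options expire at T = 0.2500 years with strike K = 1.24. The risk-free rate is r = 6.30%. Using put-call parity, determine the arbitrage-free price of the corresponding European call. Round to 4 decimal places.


Answer: Call price = 0.0461

Derivation:
Put-call parity: C - P = S_0 * exp(-qT) - K * exp(-rT).
S_0 * exp(-qT) = 1.0600 * 0.99800200 = 1.05788212
K * exp(-rT) = 1.2400 * 0.98437338 = 1.22062299
C = P + S*exp(-qT) - K*exp(-rT)
C = 0.2088 + 1.05788212 - 1.22062299 = 0.0461


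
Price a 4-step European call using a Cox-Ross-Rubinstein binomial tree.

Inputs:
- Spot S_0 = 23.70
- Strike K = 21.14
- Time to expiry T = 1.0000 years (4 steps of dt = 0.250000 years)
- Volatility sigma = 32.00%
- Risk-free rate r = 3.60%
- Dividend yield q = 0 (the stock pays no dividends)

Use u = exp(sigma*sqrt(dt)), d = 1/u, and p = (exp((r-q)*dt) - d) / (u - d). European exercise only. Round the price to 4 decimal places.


Answer: Price = V(0,0) = 4.8720

Derivation:
dt = T/N = 0.250000
u = exp(sigma*sqrt(dt)) = 1.173511; d = 1/u = 0.852144
p = (exp((r-q)*dt) - d) / (u - d) = 0.488217
Discount per step: exp(-r*dt) = 0.991040
Stock lattice S(k, i) with i counting down-moves:
  k=0: S(0,0) = 23.7000
  k=1: S(1,0) = 27.8122; S(1,1) = 20.1958
  k=2: S(2,0) = 32.6379; S(2,1) = 23.7000; S(2,2) = 17.2097
  k=3: S(3,0) = 38.3010; S(3,1) = 27.8122; S(3,2) = 20.1958; S(3,3) = 14.6652
  k=4: S(4,0) = 44.9466; S(4,1) = 32.6379; S(4,2) = 23.7000; S(4,3) = 17.2097; S(4,4) = 12.4968
Terminal payoffs V(N, i) = max(S_T - K, 0):
  V(4,0) = 23.806597; V(4,1) = 11.497928; V(4,2) = 2.560000; V(4,3) = 0.000000; V(4,4) = 0.000000
Backward induction: V(k, i) = exp(-r*dt) * [p * V(k+1, i) + (1-p) * V(k+1, i+1)].
  V(3,0) = exp(-r*dt) * [p*23.806597 + (1-p)*11.497928] = 17.350370
  V(3,1) = exp(-r*dt) * [p*11.497928 + (1-p)*2.560000] = 6.861614
  V(3,2) = exp(-r*dt) * [p*2.560000 + (1-p)*0.000000] = 1.238637
  V(3,3) = exp(-r*dt) * [p*0.000000 + (1-p)*0.000000] = 0.000000
  V(2,0) = exp(-r*dt) * [p*17.350370 + (1-p)*6.861614] = 11.875044
  V(2,1) = exp(-r*dt) * [p*6.861614 + (1-p)*1.238637] = 3.948175
  V(2,2) = exp(-r*dt) * [p*1.238637 + (1-p)*0.000000] = 0.599305
  V(1,0) = exp(-r*dt) * [p*11.875044 + (1-p)*3.948175] = 7.748158
  V(1,1) = exp(-r*dt) * [p*3.948175 + (1-p)*0.599305] = 2.214262
  V(0,0) = exp(-r*dt) * [p*7.748158 + (1-p)*2.214262] = 4.871958


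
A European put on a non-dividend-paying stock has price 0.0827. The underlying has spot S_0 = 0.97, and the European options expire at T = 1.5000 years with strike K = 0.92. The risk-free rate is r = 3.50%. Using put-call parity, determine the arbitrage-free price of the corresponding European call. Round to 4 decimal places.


Put-call parity: C - P = S_0 * exp(-qT) - K * exp(-rT).
S_0 * exp(-qT) = 0.9700 * 1.00000000 = 0.97000000
K * exp(-rT) = 0.9200 * 0.94885432 = 0.87294598
C = P + S*exp(-qT) - K*exp(-rT)
C = 0.0827 + 0.97000000 - 0.87294598 = 0.1798

Answer: Call price = 0.1798


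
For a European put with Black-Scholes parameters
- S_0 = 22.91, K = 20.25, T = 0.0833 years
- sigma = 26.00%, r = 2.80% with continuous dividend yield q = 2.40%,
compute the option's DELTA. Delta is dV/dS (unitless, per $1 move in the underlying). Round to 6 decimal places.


d1 = 1.6866546086; d2 = 1.6116140862
phi(d1) = 0.0961986055; exp(-qT) = 0.9980027971; exp(-rT) = 0.9976703179
N(-d1) = 0.0458348925
Delta = -exp(-qT) * N(-d1) = -0.9980027971 * 0.0458348925 = -0.045743

Answer: Delta = -0.045743


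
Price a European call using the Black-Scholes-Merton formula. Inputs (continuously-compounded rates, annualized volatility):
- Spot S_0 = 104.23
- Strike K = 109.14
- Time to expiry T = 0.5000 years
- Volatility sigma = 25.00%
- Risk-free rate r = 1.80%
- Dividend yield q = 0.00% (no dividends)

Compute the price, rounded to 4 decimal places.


d1 = (ln(S/K) + (r - q + 0.5*sigma^2) * T) / (sigma * sqrt(T)) = -0.12109326
d2 = d1 - sigma * sqrt(T) = -0.29786995
exp(-rT) = 0.99104038; exp(-qT) = 1.00000000
C = S_0 * exp(-qT) * N(d1) - K * exp(-rT) * N(d2)
N(d1) = 0.45180858; N(d2) = 0.38290121
C = 104.2300 * 1.00000000 * 0.45180858 - 109.1400 * 0.99104038 * 0.38290121 = 5.6766

Answer: Price = 5.6766


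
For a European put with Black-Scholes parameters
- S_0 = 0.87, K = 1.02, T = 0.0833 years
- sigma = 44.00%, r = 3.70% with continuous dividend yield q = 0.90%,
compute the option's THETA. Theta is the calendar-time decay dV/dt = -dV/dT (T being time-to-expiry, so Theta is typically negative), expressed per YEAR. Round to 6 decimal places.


Answer: Theta = -0.106140

Derivation:
d1 = -1.1706978435; d2 = -1.2976894968
phi(d1) = 0.2010492746; exp(-qT) = 0.9992505810; exp(-rT) = 0.9969226448
Theta = -S*exp(-qT)*phi(d1)*sigma/(2*sqrt(T)) + r*K*exp(-rT)*N(-d2) - q*S*exp(-qT)*N(-d1)
N(-d1) = 0.8791398738; N(-d2) = 0.9028029728; sqrt(T) = 0.2886173938
Term 1 = -0.8700 * 0.9992505810 * 0.2010492746 * 0.4400 / (2 * 0.2886173938) = -0.1332282590
Term 2 = 0.0370 * 1.0200 * 0.9969226448 * 0.9028029728 = 0.0339669332
Term 3 = -0.0090 * 0.8700 * 0.9992505810 * 0.8791398738 = -0.0068785065
Theta = -0.1332282590 + (0.0339669332) + (-0.0068785065) = -0.106140


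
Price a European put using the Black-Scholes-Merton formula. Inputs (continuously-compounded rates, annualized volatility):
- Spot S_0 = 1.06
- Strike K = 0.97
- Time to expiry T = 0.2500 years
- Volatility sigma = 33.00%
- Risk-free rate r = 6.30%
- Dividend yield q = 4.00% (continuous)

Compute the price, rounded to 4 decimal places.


Answer: Price = 0.0291

Derivation:
d1 = (ln(S/K) + (r - q + 0.5*sigma^2) * T) / (sigma * sqrt(T)) = 0.65509464
d2 = d1 - sigma * sqrt(T) = 0.49009464
exp(-rT) = 0.98437338; exp(-qT) = 0.99004983
P = K * exp(-rT) * N(-d2) - S_0 * exp(-qT) * N(-d1)
N(-d1) = 0.25620341; N(-d2) = 0.31203347
P = 0.9700 * 0.98437338 * 0.31203347 - 1.0600 * 0.99004983 * 0.25620341 = 0.0291


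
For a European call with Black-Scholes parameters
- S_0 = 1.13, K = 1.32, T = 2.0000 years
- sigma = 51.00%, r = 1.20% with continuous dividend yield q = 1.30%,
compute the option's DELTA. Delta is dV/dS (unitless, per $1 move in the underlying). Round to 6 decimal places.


d1 = 0.1423723402; d2 = -0.5788765766
phi(d1) = 0.3949194437; exp(-qT) = 0.9743350896; exp(-rT) = 0.9762857098
N(d1) = 0.5566070454
Delta = exp(-qT) * N(d1) = 0.9743350896 * 0.5566070454 = 0.542322

Answer: Delta = 0.542322


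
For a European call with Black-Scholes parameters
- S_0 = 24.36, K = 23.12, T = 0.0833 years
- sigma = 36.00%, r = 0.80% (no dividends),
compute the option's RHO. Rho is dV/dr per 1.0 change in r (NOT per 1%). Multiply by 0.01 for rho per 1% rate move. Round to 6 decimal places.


d1 = 0.5611873894; d2 = 0.4572851277
phi(d1) = 0.3408188494; exp(-qT) = 1.0000000000; exp(-rT) = 0.9993338220
N(d2) = 0.6762669410
Rho = K*T*exp(-rT)*N(d2) = 23.1200 * 0.0833 * 0.9993338220 * 0.6762669410 = 1.301552

Answer: Rho = 1.301552


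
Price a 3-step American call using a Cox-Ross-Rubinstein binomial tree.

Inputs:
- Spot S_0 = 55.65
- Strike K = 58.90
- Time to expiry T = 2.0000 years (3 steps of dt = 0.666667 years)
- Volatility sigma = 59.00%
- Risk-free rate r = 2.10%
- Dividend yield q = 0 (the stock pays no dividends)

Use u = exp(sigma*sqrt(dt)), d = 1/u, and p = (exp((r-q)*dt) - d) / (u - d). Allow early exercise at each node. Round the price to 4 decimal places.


dt = T/N = 0.666667
u = exp(sigma*sqrt(dt)) = 1.618877; d = 1/u = 0.617712
p = (exp((r-q)*dt) - d) / (u - d) = 0.395925
Discount per step: exp(-r*dt) = 0.986098
Stock lattice S(k, i) with i counting down-moves:
  k=0: S(0,0) = 55.6500
  k=1: S(1,0) = 90.0905; S(1,1) = 34.3757
  k=2: S(2,0) = 145.8455; S(2,1) = 55.6500; S(2,2) = 21.2343
  k=3: S(3,0) = 236.1060; S(3,1) = 90.0905; S(3,2) = 34.3757; S(3,3) = 13.1167
Terminal payoffs V(N, i) = max(S_T - K, 0):
  V(3,0) = 177.206040; V(3,1) = 31.190531; V(3,2) = 0.000000; V(3,3) = 0.000000
Backward induction: V(k, i) = exp(-r*dt) * [p * V(k+1, i) + (1-p) * V(k+1, i+1)]; then take max(V_cont, immediate exercise) for American.
  V(2,0) = exp(-r*dt) * [p*177.206040 + (1-p)*31.190531] = 87.764384; exercise = 86.945529; V(2,0) = max -> 87.764384
  V(2,1) = exp(-r*dt) * [p*31.190531 + (1-p)*0.000000] = 12.177429; exercise = 0.000000; V(2,1) = max -> 12.177429
  V(2,2) = exp(-r*dt) * [p*0.000000 + (1-p)*0.000000] = 0.000000; exercise = 0.000000; V(2,2) = max -> 0.000000
  V(1,0) = exp(-r*dt) * [p*87.764384 + (1-p)*12.177429] = 41.518845; exercise = 31.190531; V(1,0) = max -> 41.518845
  V(1,1) = exp(-r*dt) * [p*12.177429 + (1-p)*0.000000] = 4.754320; exercise = 0.000000; V(1,1) = max -> 4.754320
  V(0,0) = exp(-r*dt) * [p*41.518845 + (1-p)*4.754320] = 19.041855; exercise = 0.000000; V(0,0) = max -> 19.041855

Answer: Price = V(0,0) = 19.0419


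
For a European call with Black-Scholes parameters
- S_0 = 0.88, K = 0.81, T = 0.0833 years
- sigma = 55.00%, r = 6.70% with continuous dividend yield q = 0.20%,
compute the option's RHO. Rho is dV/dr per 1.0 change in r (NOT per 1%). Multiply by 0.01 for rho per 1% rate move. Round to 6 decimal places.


Answer: Rho = 0.045847

Derivation:
d1 = 0.6356404202; d2 = 0.4769008536
phi(d1) = 0.3259673992; exp(-qT) = 0.9998334139; exp(-rT) = 0.9944344454
N(d2) = 0.6832836379
Rho = K*T*exp(-rT)*N(d2) = 0.8100 * 0.0833 * 0.9944344454 * 0.6832836379 = 0.045847


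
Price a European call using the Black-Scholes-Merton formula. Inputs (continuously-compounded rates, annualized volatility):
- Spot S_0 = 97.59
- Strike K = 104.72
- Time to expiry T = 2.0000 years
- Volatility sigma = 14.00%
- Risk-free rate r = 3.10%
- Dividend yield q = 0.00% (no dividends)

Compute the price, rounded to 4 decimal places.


d1 = (ln(S/K) + (r - q + 0.5*sigma^2) * T) / (sigma * sqrt(T)) = 0.05598724
d2 = d1 - sigma * sqrt(T) = -0.14200266
exp(-rT) = 0.93988289; exp(-qT) = 1.00000000
C = S_0 * exp(-qT) * N(d1) - K * exp(-rT) * N(d2)
N(d1) = 0.52232401; N(d2) = 0.44353895
C = 97.5900 * 1.00000000 * 0.52232401 - 104.7200 * 0.93988289 * 0.44353895 = 7.3185

Answer: Price = 7.3185


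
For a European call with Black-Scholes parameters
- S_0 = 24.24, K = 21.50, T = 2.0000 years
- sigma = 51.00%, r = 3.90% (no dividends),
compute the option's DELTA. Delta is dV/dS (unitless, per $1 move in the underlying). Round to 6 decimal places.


d1 = 0.6350806433; d2 = -0.0861682735
phi(d1) = 0.3260833534; exp(-qT) = 1.0000000000; exp(-rT) = 0.9249644265
N(d1) = 0.7373120896
Delta = exp(-qT) * N(d1) = 1.0000000000 * 0.7373120896 = 0.737312

Answer: Delta = 0.737312


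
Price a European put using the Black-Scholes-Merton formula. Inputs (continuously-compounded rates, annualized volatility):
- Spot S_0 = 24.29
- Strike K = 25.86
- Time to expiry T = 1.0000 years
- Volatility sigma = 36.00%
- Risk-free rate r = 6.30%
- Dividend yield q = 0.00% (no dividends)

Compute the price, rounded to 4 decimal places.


d1 = (ln(S/K) + (r - q + 0.5*sigma^2) * T) / (sigma * sqrt(T)) = 0.18102047
d2 = d1 - sigma * sqrt(T) = -0.17897953
exp(-rT) = 0.93894347; exp(-qT) = 1.00000000
P = K * exp(-rT) * N(-d2) - S_0 * exp(-qT) * N(-d1)
N(-d1) = 0.42817575; N(-d2) = 0.57102311
P = 25.8600 * 0.93894347 * 0.57102311 - 24.2900 * 1.00000000 * 0.42817575 = 3.4647

Answer: Price = 3.4647


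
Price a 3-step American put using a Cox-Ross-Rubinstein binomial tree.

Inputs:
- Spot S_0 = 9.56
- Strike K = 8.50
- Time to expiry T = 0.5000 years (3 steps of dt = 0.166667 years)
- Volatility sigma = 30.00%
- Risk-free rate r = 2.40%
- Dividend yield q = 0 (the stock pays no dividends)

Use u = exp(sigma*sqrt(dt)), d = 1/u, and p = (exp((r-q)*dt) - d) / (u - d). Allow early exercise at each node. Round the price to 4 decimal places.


dt = T/N = 0.166667
u = exp(sigma*sqrt(dt)) = 1.130290; d = 1/u = 0.884728
p = (exp((r-q)*dt) - d) / (u - d) = 0.485741
Discount per step: exp(-r*dt) = 0.996008
Stock lattice S(k, i) with i counting down-moves:
  k=0: S(0,0) = 9.5600
  k=1: S(1,0) = 10.8056; S(1,1) = 8.4580
  k=2: S(2,0) = 12.2134; S(2,1) = 9.5600; S(2,2) = 7.4830
  k=3: S(3,0) = 13.8047; S(3,1) = 10.8056; S(3,2) = 8.4580; S(3,3) = 6.6205
Terminal payoffs V(N, i) = max(K - S_T, 0):
  V(3,0) = 0.000000; V(3,1) = 0.000000; V(3,2) = 0.041996; V(3,3) = 1.879544
Backward induction: V(k, i) = exp(-r*dt) * [p * V(k+1, i) + (1-p) * V(k+1, i+1)]; then take max(V_cont, immediate exercise) for American.
  V(2,0) = exp(-r*dt) * [p*0.000000 + (1-p)*0.000000] = 0.000000; exercise = 0.000000; V(2,0) = max -> 0.000000
  V(2,1) = exp(-r*dt) * [p*0.000000 + (1-p)*0.041996] = 0.021510; exercise = 0.000000; V(2,1) = max -> 0.021510
  V(2,2) = exp(-r*dt) * [p*0.041996 + (1-p)*1.879544] = 0.983031; exercise = 1.016963; V(2,2) = max -> 1.016963
  V(1,0) = exp(-r*dt) * [p*0.000000 + (1-p)*0.021510] = 0.011018; exercise = 0.000000; V(1,0) = max -> 0.011018
  V(1,1) = exp(-r*dt) * [p*0.021510 + (1-p)*1.016963] = 0.531301; exercise = 0.041996; V(1,1) = max -> 0.531301
  V(0,0) = exp(-r*dt) * [p*0.011018 + (1-p)*0.531301] = 0.277466; exercise = 0.000000; V(0,0) = max -> 0.277466

Answer: Price = V(0,0) = 0.2775


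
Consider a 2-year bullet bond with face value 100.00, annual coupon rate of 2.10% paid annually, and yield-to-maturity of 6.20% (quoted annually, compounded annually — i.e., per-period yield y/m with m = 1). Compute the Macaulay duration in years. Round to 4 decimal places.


Answer: Macaulay duration = 1.9786 years

Derivation:
Coupon per period c = face * coupon_rate / m = 2.100000
Periods per year m = 1; per-period yield y/m = 0.062000
Number of cashflows N = 2
Cashflows (t years, CF_t, discount factor 1/(1+y/m)^(m*t), PV):
  t = 1.0000: CF_t = 2.100000, DF = 0.941620, PV = 1.977401
  t = 2.0000: CF_t = 102.100000, DF = 0.886647, PV = 90.526704
Price P = sum_t PV_t = 92.504105
Macaulay numerator sum_t t * PV_t:
  t * PV_t at t = 1.0000: 1.977401
  t * PV_t at t = 2.0000: 181.053408
Macaulay duration D = (sum_t t * PV_t) / P = 183.030809 / 92.504105 = 1.978624


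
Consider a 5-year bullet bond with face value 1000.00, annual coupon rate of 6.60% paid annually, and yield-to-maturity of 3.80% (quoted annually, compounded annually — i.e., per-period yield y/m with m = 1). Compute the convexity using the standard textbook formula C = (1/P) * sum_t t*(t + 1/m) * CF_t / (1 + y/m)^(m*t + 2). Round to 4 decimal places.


Answer: Convexity = 23.8179

Derivation:
Coupon per period c = face * coupon_rate / m = 66.000000
Periods per year m = 1; per-period yield y/m = 0.038000
Number of cashflows N = 5
Cashflows (t years, CF_t, discount factor 1/(1+y/m)^(m*t), PV):
  t = 1.0000: CF_t = 66.000000, DF = 0.963391, PV = 63.583815
  t = 2.0000: CF_t = 66.000000, DF = 0.928122, PV = 61.256084
  t = 3.0000: CF_t = 66.000000, DF = 0.894145, PV = 59.013568
  t = 4.0000: CF_t = 66.000000, DF = 0.861411, PV = 56.853149
  t = 5.0000: CF_t = 1066.000000, DF = 0.829876, PV = 884.647872
Price P = sum_t PV_t = 1125.354488
Convexity numerator sum_t t*(t + 1/m) * CF_t / (1+y/m)^(m*t + 2):
  t = 1.0000: term = 118.027136
  t = 2.0000: term = 341.118892
  t = 3.0000: term = 657.261834
  t = 4.0000: term = 1055.333708
  t = 5.0000: term = 24631.847370
Convexity = (1/P) * sum = 26803.588940 / 1125.354488 = 23.817907
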